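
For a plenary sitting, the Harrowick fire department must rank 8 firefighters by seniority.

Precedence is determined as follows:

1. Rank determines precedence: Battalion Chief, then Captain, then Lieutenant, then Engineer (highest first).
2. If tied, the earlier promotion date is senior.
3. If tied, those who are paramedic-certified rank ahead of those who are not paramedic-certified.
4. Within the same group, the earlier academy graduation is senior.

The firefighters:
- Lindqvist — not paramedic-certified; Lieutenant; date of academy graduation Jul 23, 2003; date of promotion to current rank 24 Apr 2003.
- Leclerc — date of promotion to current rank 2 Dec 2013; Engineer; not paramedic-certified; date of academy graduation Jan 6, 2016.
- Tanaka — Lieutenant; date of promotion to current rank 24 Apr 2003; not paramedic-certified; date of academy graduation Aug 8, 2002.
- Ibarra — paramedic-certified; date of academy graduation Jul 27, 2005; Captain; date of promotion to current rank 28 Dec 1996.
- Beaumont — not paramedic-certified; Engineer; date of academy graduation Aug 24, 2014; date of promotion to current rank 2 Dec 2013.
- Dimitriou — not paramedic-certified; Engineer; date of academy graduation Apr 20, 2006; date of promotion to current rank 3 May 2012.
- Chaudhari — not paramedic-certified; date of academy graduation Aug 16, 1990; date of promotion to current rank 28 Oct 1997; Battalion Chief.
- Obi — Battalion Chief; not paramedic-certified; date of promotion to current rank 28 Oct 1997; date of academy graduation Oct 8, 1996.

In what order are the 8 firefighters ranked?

By rank: Chaudhari and Obi (Battalion Chief); then Ibarra (Captain); then Tanaka and Lindqvist (Lieutenant); then Dimitriou, Beaumont and Leclerc (Engineer).
Chaudhari and Obi both have date of promotion to current rank 28 Oct 1997, so the next rule applies.
Chaudhari and Obi are each not paramedic-certified, so the next rule applies.
Among Chaudhari and Obi, by date of academy graduation (earlier first): Chaudhari (Aug 16, 1990) before Obi (Oct 8, 1996).
Tanaka and Lindqvist both have date of promotion to current rank 24 Apr 2003, so the next rule applies.
Tanaka and Lindqvist are each not paramedic-certified, so the next rule applies.
Among Tanaka and Lindqvist, by date of academy graduation (earlier first): Tanaka (Aug 8, 2002) before Lindqvist (Jul 23, 2003).
Among Dimitriou, Beaumont and Leclerc, by date of promotion to current rank (earlier first): Dimitriou (3 May 2012) before Beaumont and Leclerc (2 Dec 2013).
Beaumont and Leclerc are each not paramedic-certified, so the next rule applies.
Among Beaumont and Leclerc, by date of academy graduation (earlier first): Beaumont (Aug 24, 2014) before Leclerc (Jan 6, 2016).
Full order: Chaudhari, Obi, Ibarra, Tanaka, Lindqvist, Dimitriou, Beaumont, Leclerc.

Chaudhari, Obi, Ibarra, Tanaka, Lindqvist, Dimitriou, Beaumont, Leclerc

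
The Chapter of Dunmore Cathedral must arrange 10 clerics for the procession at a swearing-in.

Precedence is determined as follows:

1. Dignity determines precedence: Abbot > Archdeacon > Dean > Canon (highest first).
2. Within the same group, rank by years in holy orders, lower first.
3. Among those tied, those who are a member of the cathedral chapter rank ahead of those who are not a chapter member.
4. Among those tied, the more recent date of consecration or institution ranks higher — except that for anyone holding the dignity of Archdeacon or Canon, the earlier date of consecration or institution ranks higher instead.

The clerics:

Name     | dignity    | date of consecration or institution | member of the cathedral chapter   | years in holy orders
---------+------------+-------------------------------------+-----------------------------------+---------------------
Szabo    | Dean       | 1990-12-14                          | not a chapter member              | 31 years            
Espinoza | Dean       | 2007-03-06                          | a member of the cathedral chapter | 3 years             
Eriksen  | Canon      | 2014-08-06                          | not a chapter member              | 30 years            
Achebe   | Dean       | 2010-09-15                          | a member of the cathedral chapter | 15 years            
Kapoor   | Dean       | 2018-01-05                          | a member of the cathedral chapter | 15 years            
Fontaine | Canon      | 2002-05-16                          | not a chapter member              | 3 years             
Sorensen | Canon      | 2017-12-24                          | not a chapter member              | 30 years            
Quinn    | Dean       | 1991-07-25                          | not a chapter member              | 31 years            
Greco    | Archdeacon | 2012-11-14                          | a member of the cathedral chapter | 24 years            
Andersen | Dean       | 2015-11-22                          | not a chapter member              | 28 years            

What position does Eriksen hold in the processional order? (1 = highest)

By dignity: Greco (Archdeacon); then Espinoza, Kapoor, Achebe, Andersen, Quinn and Szabo (Dean); then Fontaine, Eriksen and Sorensen (Canon).
Among Espinoza, Kapoor, Achebe, Andersen, Quinn and Szabo, by years in holy orders (lower first): Espinoza (3 years) before Kapoor and Achebe (15 years) before Andersen (28 years) before Quinn and Szabo (31 years).
Kapoor and Achebe are each a member of the cathedral chapter, so the next rule applies.
Among Kapoor and Achebe, by date of consecration or institution (later first): Kapoor (2018-01-05) before Achebe (2010-09-15).
Quinn and Szabo are each not a chapter member, so the next rule applies.
Among Quinn and Szabo, by date of consecration or institution (later first): Quinn (1991-07-25) before Szabo (1990-12-14).
Among Fontaine, Eriksen and Sorensen, by years in holy orders (lower first): Fontaine (3 years) before Eriksen and Sorensen (30 years).
Eriksen and Sorensen are each not a chapter member, so the next rule applies.
Among Eriksen and Sorensen, by date of consecration or institution (earlier first) (reversed rule for this group): Eriksen (2014-08-06) before Sorensen (2017-12-24).
Order: Greco, Espinoza, Kapoor, Achebe, Andersen, Quinn, Szabo, Fontaine, Eriksen, Sorensen. So position 9.

9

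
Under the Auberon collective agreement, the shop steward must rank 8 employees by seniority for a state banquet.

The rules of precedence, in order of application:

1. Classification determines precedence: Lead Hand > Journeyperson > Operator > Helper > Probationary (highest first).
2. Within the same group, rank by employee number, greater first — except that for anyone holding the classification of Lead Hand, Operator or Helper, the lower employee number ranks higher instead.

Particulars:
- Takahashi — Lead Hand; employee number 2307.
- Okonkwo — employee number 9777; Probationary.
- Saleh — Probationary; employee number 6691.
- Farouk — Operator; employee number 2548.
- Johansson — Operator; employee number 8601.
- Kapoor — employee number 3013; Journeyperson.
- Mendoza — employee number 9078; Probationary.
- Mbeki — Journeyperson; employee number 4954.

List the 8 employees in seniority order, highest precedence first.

By classification: Takahashi (Lead Hand); then Mbeki and Kapoor (Journeyperson); then Farouk and Johansson (Operator); then Okonkwo, Mendoza and Saleh (Probationary).
Among Mbeki and Kapoor, by employee number (higher first): Mbeki (4954) before Kapoor (3013).
Among Farouk and Johansson, by employee number (lower first) (reversed rule for this group): Farouk (2548) before Johansson (8601).
Among Okonkwo, Mendoza and Saleh, by employee number (higher first): Okonkwo (9777) before Mendoza (9078) before Saleh (6691).
Full order: Takahashi, Mbeki, Kapoor, Farouk, Johansson, Okonkwo, Mendoza, Saleh.

Takahashi, Mbeki, Kapoor, Farouk, Johansson, Okonkwo, Mendoza, Saleh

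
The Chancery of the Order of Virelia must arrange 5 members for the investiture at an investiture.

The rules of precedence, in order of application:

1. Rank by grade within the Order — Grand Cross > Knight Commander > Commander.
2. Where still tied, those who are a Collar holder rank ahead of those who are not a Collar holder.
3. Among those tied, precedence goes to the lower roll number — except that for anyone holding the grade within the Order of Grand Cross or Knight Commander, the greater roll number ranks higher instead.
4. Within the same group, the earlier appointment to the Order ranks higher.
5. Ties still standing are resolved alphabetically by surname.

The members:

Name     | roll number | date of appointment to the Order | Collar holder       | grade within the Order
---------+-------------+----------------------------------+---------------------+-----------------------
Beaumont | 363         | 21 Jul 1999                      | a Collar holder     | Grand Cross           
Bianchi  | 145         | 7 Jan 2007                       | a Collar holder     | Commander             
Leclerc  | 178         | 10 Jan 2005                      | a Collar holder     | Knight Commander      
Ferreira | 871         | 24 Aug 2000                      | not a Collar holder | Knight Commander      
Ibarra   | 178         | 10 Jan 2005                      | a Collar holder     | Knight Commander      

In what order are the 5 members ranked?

By grade within the Order: Beaumont (Grand Cross); then Ibarra, Leclerc and Ferreira (Knight Commander); then Bianchi (Commander).
Among Ibarra, Leclerc and Ferreira, a Collar holder before not a Collar holder: Ibarra and Leclerc (a Collar holder) before Ferreira (not a Collar holder).
Ibarra and Leclerc both have roll number 178, so the next rule applies.
Ibarra and Leclerc both have date of appointment to the Order 10 Jan 2005, so the next rule applies.
Among Ibarra and Leclerc, alphabetically by surname: Ibarra before Leclerc.
Full order: Beaumont, Ibarra, Leclerc, Ferreira, Bianchi.

Beaumont, Ibarra, Leclerc, Ferreira, Bianchi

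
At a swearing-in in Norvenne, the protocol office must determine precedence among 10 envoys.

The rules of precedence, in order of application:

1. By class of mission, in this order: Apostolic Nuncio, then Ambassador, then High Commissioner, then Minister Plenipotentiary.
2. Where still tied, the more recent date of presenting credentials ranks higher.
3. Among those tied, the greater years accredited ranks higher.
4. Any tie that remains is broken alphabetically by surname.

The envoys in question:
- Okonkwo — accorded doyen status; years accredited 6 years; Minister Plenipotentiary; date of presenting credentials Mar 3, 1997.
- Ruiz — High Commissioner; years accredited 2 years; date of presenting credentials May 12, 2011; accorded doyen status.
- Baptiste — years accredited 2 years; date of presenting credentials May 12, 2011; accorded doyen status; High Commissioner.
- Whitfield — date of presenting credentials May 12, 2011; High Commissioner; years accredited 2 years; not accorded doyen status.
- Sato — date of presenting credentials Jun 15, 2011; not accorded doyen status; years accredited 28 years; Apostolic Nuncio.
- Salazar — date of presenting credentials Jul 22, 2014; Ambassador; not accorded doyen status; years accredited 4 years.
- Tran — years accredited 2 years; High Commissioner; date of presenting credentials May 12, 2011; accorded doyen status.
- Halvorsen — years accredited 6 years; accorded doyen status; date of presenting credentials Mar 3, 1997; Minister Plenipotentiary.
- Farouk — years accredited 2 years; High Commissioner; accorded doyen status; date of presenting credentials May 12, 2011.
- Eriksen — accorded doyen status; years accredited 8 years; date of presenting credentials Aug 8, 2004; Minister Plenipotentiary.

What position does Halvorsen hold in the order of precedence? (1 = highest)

By class of mission: Sato (Apostolic Nuncio); then Salazar (Ambassador); then Baptiste, Farouk, Ruiz, Tran and Whitfield (High Commissioner); then Eriksen, Halvorsen and Okonkwo (Minister Plenipotentiary).
Baptiste, Farouk, Ruiz, Tran and Whitfield all have date of presenting credentials May 12, 2011, so the next rule applies.
Baptiste, Farouk, Ruiz, Tran and Whitfield all have years accredited 2 years, so the next rule applies.
Among Baptiste, Farouk, Ruiz, Tran and Whitfield, alphabetically by surname: Baptiste before Farouk before Ruiz before Tran before Whitfield.
Among Eriksen, Halvorsen and Okonkwo, by date of presenting credentials (later first): Eriksen (Aug 8, 2004) before Halvorsen and Okonkwo (Mar 3, 1997).
Halvorsen and Okonkwo both have years accredited 6 years, so the next rule applies.
Among Halvorsen and Okonkwo, alphabetically by surname: Halvorsen before Okonkwo.
Order: Sato, Salazar, Baptiste, Farouk, Ruiz, Tran, Whitfield, Eriksen, Halvorsen, Okonkwo. So position 9.

9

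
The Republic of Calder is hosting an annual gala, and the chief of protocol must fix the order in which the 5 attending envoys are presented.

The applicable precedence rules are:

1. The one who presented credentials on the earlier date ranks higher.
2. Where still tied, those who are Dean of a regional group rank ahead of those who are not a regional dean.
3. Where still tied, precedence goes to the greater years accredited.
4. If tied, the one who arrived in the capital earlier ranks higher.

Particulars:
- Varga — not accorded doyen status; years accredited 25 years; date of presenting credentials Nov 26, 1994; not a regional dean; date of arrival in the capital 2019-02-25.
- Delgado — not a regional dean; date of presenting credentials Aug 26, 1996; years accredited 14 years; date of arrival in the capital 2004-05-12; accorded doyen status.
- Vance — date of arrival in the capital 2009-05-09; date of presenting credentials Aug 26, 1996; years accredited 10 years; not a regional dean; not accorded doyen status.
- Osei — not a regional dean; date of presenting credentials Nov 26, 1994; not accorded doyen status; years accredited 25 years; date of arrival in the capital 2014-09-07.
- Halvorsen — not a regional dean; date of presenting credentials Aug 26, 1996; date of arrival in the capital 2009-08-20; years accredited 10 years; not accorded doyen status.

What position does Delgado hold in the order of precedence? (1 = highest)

By date of presenting credentials (earlier first): Osei and Varga (both Nov 26, 1994); then Delgado, Vance and Halvorsen (each Aug 26, 1996).
Osei and Varga are each not a regional dean, so the next rule applies.
Osei and Varga both have years accredited 25 years, so the next rule applies.
Among Osei and Varga, by date of arrival in the capital (earlier first): Osei (2014-09-07) before Varga (2019-02-25).
Delgado, Vance and Halvorsen are each not a regional dean, so the next rule applies.
Among Delgado, Vance and Halvorsen, by years accredited (higher first): Delgado (14 years) before Vance and Halvorsen (10 years).
Among Vance and Halvorsen, by date of arrival in the capital (earlier first): Vance (2009-05-09) before Halvorsen (2009-08-20).
Order: Osei, Varga, Delgado, Vance, Halvorsen. So position 3.

3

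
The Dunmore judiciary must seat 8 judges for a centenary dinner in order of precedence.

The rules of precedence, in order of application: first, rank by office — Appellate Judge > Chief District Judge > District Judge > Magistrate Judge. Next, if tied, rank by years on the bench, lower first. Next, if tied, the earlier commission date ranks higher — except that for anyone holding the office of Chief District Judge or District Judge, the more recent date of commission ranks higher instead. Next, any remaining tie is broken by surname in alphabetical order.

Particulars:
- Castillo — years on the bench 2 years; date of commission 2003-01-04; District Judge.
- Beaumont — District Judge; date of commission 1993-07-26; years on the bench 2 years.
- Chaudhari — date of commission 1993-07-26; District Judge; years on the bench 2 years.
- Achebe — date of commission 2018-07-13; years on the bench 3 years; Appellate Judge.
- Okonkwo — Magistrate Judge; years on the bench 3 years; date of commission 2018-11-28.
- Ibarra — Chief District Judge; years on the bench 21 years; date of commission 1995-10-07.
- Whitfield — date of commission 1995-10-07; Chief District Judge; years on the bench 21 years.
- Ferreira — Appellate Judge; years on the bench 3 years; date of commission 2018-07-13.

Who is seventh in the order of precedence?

Chaudhari

By office: Achebe and Ferreira (Appellate Judge); then Ibarra and Whitfield (Chief District Judge); then Castillo, Beaumont and Chaudhari (District Judge); then Okonkwo (Magistrate Judge).
Achebe and Ferreira both have years on the bench 3 years, so the next rule applies.
Achebe and Ferreira both have date of commission 2018-07-13, so the next rule applies.
Among Achebe and Ferreira, alphabetically by surname: Achebe before Ferreira.
Ibarra and Whitfield both have years on the bench 21 years, so the next rule applies.
Ibarra and Whitfield both have date of commission 1995-10-07, so the next rule applies.
Among Ibarra and Whitfield, alphabetically by surname: Ibarra before Whitfield.
Castillo, Beaumont and Chaudhari all have years on the bench 2 years, so the next rule applies.
Among Castillo, Beaumont and Chaudhari, by date of commission (later first) (reversed rule for this group): Castillo (2003-01-04) before Beaumont and Chaudhari (1993-07-26).
Among Beaumont and Chaudhari, alphabetically by surname: Beaumont before Chaudhari.
Order: Achebe, Ferreira, Ibarra, Whitfield, Castillo, Beaumont, Chaudhari, Okonkwo.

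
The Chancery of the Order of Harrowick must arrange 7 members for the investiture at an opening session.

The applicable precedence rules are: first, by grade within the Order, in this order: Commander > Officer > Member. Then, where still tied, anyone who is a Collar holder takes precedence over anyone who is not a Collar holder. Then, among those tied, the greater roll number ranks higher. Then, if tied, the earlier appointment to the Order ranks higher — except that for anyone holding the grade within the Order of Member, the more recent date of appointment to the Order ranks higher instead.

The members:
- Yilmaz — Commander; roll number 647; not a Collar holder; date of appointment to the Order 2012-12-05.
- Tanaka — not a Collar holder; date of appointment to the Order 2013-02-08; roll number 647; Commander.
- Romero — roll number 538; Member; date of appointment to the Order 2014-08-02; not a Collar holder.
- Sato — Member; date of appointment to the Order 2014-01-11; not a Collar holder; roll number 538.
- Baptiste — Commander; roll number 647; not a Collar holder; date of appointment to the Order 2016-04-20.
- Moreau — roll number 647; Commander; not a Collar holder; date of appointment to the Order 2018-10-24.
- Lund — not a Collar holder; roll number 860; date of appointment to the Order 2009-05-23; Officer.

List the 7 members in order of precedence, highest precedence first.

Yilmaz, Tanaka, Baptiste, Moreau, Lund, Romero, Sato

By grade within the Order: Yilmaz, Tanaka, Baptiste and Moreau (Commander); then Lund (Officer); then Romero and Sato (Member).
Yilmaz, Tanaka, Baptiste and Moreau are each not a Collar holder, so the next rule applies.
Yilmaz, Tanaka, Baptiste and Moreau all have roll number 647, so the next rule applies.
Among Yilmaz, Tanaka, Baptiste and Moreau, by date of appointment to the Order (earlier first): Yilmaz (2012-12-05) before Tanaka (2013-02-08) before Baptiste (2016-04-20) before Moreau (2018-10-24).
Romero and Sato are each not a Collar holder, so the next rule applies.
Romero and Sato both have roll number 538, so the next rule applies.
Among Romero and Sato, by date of appointment to the Order (later first) (reversed rule for this group): Romero (2014-08-02) before Sato (2014-01-11).
Full order: Yilmaz, Tanaka, Baptiste, Moreau, Lund, Romero, Sato.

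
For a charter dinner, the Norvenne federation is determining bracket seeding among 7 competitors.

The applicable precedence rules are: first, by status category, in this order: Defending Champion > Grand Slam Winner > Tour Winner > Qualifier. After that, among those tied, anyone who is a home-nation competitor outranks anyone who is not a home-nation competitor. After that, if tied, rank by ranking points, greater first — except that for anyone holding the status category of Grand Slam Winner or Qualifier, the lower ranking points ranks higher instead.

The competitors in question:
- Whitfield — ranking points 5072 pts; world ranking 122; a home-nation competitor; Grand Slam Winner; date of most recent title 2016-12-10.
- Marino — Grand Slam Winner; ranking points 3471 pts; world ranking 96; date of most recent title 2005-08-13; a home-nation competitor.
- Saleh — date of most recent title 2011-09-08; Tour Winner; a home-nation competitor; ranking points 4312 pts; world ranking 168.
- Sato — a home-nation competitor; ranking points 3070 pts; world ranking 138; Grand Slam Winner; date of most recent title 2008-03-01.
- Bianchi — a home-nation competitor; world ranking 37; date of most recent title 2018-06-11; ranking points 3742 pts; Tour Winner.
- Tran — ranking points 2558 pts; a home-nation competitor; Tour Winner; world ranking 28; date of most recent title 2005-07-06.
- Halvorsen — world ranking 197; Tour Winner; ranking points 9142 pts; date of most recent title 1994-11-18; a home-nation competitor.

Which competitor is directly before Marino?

Sato

By status category: Sato, Marino and Whitfield (Grand Slam Winner); then Halvorsen, Saleh, Bianchi and Tran (Tour Winner).
Sato, Marino and Whitfield are each a home-nation competitor, so the next rule applies.
Among Sato, Marino and Whitfield, by ranking points (lower first) (reversed rule for this group): Sato (3070 pts) before Marino (3471 pts) before Whitfield (5072 pts).
Halvorsen, Saleh, Bianchi and Tran are each a home-nation competitor, so the next rule applies.
Among Halvorsen, Saleh, Bianchi and Tran, by ranking points (higher first): Halvorsen (9142 pts) before Saleh (4312 pts) before Bianchi (3742 pts) before Tran (2558 pts).
Order: Sato, Marino, Whitfield, Halvorsen, Saleh, Bianchi, Tran.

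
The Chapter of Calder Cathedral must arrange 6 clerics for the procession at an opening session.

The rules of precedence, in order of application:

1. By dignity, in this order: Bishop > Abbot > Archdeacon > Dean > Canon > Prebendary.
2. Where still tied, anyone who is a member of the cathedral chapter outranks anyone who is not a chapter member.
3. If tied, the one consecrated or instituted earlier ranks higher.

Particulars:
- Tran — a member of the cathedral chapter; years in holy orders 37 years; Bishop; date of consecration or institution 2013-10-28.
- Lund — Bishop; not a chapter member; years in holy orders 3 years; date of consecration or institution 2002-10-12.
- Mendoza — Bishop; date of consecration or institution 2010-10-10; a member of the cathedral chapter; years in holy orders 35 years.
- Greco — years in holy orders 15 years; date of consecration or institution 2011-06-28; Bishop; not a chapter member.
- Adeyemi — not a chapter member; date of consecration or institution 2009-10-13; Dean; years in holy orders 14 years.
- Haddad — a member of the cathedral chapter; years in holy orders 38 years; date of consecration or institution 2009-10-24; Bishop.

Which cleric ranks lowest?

By dignity: Haddad, Mendoza, Tran, Lund and Greco (Bishop); then Adeyemi (Dean).
Among Haddad, Mendoza, Tran, Lund and Greco, a member of the cathedral chapter before not a chapter member: Haddad, Mendoza and Tran (a member of the cathedral chapter) before Lund and Greco (not a chapter member).
Among Haddad, Mendoza and Tran, by date of consecration or institution (earlier first): Haddad (2009-10-24) before Mendoza (2010-10-10) before Tran (2013-10-28).
Among Lund and Greco, by date of consecration or institution (earlier first): Lund (2002-10-12) before Greco (2011-06-28).
Order: Haddad, Mendoza, Tran, Lund, Greco, Adeyemi.

Adeyemi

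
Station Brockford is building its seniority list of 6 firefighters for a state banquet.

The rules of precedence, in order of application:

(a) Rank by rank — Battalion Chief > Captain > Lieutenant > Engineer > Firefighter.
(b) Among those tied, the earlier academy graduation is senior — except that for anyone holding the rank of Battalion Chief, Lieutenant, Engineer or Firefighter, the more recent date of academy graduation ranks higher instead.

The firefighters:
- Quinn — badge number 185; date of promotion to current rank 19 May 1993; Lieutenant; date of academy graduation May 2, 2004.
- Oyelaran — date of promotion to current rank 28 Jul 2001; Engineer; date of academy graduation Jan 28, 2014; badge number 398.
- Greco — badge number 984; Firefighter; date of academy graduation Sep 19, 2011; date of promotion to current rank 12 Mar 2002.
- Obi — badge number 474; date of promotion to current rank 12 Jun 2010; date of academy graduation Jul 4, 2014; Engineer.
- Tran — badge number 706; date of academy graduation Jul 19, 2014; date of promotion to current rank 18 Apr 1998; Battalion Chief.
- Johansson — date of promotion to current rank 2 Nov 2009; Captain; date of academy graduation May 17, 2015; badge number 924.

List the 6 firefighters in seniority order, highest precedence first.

By rank: Tran (Battalion Chief); then Johansson (Captain); then Quinn (Lieutenant); then Obi and Oyelaran (Engineer); then Greco (Firefighter).
Among Obi and Oyelaran, by date of academy graduation (later first) (reversed rule for this group): Obi (Jul 4, 2014) before Oyelaran (Jan 28, 2014).
Full order: Tran, Johansson, Quinn, Obi, Oyelaran, Greco.

Tran, Johansson, Quinn, Obi, Oyelaran, Greco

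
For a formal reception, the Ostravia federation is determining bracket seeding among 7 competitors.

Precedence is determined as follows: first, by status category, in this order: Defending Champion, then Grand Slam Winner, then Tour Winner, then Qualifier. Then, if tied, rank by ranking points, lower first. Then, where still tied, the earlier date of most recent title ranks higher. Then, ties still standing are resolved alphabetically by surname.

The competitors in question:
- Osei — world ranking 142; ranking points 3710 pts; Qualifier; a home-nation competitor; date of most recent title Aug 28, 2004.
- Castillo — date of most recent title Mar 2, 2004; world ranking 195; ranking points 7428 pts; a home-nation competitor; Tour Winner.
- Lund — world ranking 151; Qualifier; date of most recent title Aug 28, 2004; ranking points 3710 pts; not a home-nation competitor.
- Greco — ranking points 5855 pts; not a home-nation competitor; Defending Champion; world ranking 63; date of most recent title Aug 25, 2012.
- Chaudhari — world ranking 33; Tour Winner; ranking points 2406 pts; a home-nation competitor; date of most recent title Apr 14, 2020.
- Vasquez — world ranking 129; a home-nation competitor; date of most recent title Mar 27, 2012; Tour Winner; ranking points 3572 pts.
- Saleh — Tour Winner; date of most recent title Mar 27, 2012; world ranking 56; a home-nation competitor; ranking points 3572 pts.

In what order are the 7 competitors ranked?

By status category: Greco (Defending Champion); then Chaudhari, Saleh, Vasquez and Castillo (Tour Winner); then Lund and Osei (Qualifier).
Among Chaudhari, Saleh, Vasquez and Castillo, by ranking points (lower first): Chaudhari (2406 pts) before Saleh and Vasquez (3572 pts) before Castillo (7428 pts).
Saleh and Vasquez both have date of most recent title Mar 27, 2012, so the next rule applies.
Among Saleh and Vasquez, alphabetically by surname: Saleh before Vasquez.
Lund and Osei both have ranking points 3710 pts, so the next rule applies.
Lund and Osei both have date of most recent title Aug 28, 2004, so the next rule applies.
Among Lund and Osei, alphabetically by surname: Lund before Osei.
Full order: Greco, Chaudhari, Saleh, Vasquez, Castillo, Lund, Osei.

Greco, Chaudhari, Saleh, Vasquez, Castillo, Lund, Osei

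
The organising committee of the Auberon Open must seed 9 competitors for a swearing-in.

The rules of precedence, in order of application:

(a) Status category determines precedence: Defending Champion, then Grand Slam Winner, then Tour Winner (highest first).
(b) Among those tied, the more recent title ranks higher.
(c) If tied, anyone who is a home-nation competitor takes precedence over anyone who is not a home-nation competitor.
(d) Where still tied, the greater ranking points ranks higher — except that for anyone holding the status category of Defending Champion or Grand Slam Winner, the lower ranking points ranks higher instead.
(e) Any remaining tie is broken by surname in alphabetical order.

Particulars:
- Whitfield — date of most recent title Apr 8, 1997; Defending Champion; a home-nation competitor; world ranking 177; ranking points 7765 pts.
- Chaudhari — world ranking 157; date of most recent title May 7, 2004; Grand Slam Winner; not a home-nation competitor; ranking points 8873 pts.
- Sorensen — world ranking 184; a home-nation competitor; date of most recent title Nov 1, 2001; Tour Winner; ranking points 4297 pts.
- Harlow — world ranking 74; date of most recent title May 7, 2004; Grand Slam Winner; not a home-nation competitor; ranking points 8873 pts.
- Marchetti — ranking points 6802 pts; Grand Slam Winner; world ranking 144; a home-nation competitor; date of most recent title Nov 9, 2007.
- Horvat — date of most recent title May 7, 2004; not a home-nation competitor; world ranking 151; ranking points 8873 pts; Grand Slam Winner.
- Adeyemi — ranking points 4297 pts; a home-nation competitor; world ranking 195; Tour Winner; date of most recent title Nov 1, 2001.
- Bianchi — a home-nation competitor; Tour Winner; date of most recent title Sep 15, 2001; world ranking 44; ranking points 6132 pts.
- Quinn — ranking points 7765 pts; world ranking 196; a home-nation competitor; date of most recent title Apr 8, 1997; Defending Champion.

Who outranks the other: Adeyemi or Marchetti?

Marchetti

By status category: Quinn and Whitfield (Defending Champion); then Marchetti, Chaudhari, Harlow and Horvat (Grand Slam Winner); then Adeyemi, Sorensen and Bianchi (Tour Winner).
Quinn and Whitfield both have date of most recent title Apr 8, 1997, so the next rule applies.
Quinn and Whitfield are each a home-nation competitor, so the next rule applies.
Quinn and Whitfield both have ranking points 7765 pts, so the next rule applies.
Among Quinn and Whitfield, alphabetically by surname: Quinn before Whitfield.
Among Marchetti, Chaudhari, Harlow and Horvat, by date of most recent title (later first): Marchetti (Nov 9, 2007) before Chaudhari, Harlow and Horvat (May 7, 2004).
Chaudhari, Harlow and Horvat are each not a home-nation competitor, so the next rule applies.
Chaudhari, Harlow and Horvat all have ranking points 8873 pts, so the next rule applies.
Among Chaudhari, Harlow and Horvat, alphabetically by surname: Chaudhari before Harlow before Horvat.
Among Adeyemi, Sorensen and Bianchi, by date of most recent title (later first): Adeyemi and Sorensen (Nov 1, 2001) before Bianchi (Sep 15, 2001).
Adeyemi and Sorensen are each a home-nation competitor, so the next rule applies.
Adeyemi and Sorensen both have ranking points 4297 pts, so the next rule applies.
Among Adeyemi and Sorensen, alphabetically by surname: Adeyemi before Sorensen.
So Marchetti takes precedence.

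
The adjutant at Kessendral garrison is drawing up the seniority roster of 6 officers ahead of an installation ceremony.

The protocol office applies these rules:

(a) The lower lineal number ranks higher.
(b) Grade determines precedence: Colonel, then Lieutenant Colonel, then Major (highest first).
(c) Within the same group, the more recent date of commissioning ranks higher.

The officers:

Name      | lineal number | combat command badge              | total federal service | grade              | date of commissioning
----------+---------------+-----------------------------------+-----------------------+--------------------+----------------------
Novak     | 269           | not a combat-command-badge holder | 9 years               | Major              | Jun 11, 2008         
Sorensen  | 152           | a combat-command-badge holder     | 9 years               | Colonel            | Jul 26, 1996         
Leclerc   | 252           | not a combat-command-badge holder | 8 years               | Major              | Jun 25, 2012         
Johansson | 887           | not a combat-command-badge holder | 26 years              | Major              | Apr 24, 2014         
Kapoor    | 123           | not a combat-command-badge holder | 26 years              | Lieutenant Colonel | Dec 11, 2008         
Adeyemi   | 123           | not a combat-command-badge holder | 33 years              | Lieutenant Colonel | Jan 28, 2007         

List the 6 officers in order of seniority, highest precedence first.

Kapoor, Adeyemi, Sorensen, Leclerc, Novak, Johansson

By lineal number (lower first): Kapoor and Adeyemi (both 123); then Sorensen (152); then Leclerc (252); then Novak (269); then Johansson (887).
Kapoor and Adeyemi are each Lieutenant Colonel, so the next rule applies.
Among Kapoor and Adeyemi, by date of commissioning (later first): Kapoor (Dec 11, 2008) before Adeyemi (Jan 28, 2007).
Full order: Kapoor, Adeyemi, Sorensen, Leclerc, Novak, Johansson.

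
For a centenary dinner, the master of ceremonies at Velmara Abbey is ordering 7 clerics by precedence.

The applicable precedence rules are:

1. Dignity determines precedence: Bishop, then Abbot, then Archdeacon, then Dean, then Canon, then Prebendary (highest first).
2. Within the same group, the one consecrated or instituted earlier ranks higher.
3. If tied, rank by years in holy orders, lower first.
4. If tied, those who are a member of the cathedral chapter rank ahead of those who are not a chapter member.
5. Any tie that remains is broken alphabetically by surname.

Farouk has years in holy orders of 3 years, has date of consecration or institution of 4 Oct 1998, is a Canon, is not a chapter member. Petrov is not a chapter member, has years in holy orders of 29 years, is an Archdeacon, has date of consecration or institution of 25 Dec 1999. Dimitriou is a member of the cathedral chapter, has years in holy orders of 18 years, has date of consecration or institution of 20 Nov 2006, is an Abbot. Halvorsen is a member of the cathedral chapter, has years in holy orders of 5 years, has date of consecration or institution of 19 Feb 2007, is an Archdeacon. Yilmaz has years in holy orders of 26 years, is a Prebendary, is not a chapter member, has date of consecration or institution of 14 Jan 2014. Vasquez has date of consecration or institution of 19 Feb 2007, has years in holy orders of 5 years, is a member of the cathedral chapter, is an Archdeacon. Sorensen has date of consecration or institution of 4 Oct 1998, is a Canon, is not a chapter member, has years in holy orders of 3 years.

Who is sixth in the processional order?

By dignity: Dimitriou (Abbot); then Petrov, Halvorsen and Vasquez (Archdeacon); then Farouk and Sorensen (Canon); then Yilmaz (Prebendary).
Among Petrov, Halvorsen and Vasquez, by date of consecration or institution (earlier first): Petrov (25 Dec 1999) before Halvorsen and Vasquez (19 Feb 2007).
Halvorsen and Vasquez both have years in holy orders 5 years, so the next rule applies.
Halvorsen and Vasquez are each a member of the cathedral chapter, so the next rule applies.
Among Halvorsen and Vasquez, alphabetically by surname: Halvorsen before Vasquez.
Farouk and Sorensen both have date of consecration or institution 4 Oct 1998, so the next rule applies.
Farouk and Sorensen both have years in holy orders 3 years, so the next rule applies.
Farouk and Sorensen are each not a chapter member, so the next rule applies.
Among Farouk and Sorensen, alphabetically by surname: Farouk before Sorensen.
Order: Dimitriou, Petrov, Halvorsen, Vasquez, Farouk, Sorensen, Yilmaz.

Sorensen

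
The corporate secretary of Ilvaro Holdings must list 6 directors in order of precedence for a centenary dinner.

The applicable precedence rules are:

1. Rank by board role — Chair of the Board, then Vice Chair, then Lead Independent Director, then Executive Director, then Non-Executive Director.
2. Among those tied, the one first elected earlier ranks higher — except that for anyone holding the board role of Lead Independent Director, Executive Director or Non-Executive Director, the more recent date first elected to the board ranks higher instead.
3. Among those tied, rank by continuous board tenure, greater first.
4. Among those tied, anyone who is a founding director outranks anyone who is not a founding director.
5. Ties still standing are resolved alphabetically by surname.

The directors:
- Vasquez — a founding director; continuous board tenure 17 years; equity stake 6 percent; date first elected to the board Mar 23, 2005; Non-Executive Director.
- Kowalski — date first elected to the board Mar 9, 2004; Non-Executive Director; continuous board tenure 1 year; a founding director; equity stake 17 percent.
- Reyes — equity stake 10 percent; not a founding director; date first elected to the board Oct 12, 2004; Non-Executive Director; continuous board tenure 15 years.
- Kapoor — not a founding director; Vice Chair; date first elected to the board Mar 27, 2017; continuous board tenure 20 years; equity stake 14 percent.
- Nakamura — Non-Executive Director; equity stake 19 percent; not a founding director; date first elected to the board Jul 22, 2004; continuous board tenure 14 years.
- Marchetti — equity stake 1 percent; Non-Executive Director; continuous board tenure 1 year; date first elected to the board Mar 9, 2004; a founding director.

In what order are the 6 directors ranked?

Kapoor, Vasquez, Reyes, Nakamura, Kowalski, Marchetti

By board role: Kapoor (Vice Chair); then Vasquez, Reyes, Nakamura, Kowalski and Marchetti (Non-Executive Director).
Among Vasquez, Reyes, Nakamura, Kowalski and Marchetti, by date first elected to the board (later first) (reversed rule for this group): Vasquez (Mar 23, 2005) before Reyes (Oct 12, 2004) before Nakamura (Jul 22, 2004) before Kowalski and Marchetti (Mar 9, 2004).
Kowalski and Marchetti both have continuous board tenure 1 year, so the next rule applies.
Kowalski and Marchetti are each a founding director, so the next rule applies.
Among Kowalski and Marchetti, alphabetically by surname: Kowalski before Marchetti.
Full order: Kapoor, Vasquez, Reyes, Nakamura, Kowalski, Marchetti.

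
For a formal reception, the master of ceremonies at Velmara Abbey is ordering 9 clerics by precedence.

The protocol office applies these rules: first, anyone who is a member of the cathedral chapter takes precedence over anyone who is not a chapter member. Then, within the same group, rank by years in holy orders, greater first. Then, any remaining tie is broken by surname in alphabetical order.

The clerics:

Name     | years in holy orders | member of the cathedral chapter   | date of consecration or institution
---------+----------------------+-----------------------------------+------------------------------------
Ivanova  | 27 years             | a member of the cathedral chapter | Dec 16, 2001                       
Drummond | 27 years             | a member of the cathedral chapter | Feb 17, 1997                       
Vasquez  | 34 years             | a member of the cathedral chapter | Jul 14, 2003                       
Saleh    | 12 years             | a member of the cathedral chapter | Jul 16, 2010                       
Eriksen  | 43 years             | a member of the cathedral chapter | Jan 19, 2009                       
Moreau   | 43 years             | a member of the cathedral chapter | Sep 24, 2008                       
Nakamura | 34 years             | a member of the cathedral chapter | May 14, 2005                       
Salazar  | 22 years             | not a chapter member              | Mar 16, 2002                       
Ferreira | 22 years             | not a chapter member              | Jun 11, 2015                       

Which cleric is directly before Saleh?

Ivanova

By the first rule: Eriksen, Moreau, Nakamura, Vasquez, Drummond, Ivanova and Saleh (each a member of the cathedral chapter); then Ferreira and Salazar (both not a chapter member).
Among Eriksen, Moreau, Nakamura, Vasquez, Drummond, Ivanova and Saleh, by years in holy orders (higher first): Eriksen and Moreau (43 years) before Nakamura and Vasquez (34 years) before Drummond and Ivanova (27 years) before Saleh (12 years).
Among Eriksen and Moreau, alphabetically by surname: Eriksen before Moreau.
Among Nakamura and Vasquez, alphabetically by surname: Nakamura before Vasquez.
Among Drummond and Ivanova, alphabetically by surname: Drummond before Ivanova.
Ferreira and Salazar both have years in holy orders 22 years, so the next rule applies.
Among Ferreira and Salazar, alphabetically by surname: Ferreira before Salazar.
Order: Eriksen, Moreau, Nakamura, Vasquez, Drummond, Ivanova, Saleh, Ferreira, Salazar.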